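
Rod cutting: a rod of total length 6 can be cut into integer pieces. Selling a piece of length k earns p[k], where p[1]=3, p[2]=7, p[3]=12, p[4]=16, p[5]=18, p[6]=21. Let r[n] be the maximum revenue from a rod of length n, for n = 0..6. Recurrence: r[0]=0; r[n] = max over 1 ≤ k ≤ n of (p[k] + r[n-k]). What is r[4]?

16

   n    0    1    2    3    4    5    6
r[n]    0    3    7   12   16   19   24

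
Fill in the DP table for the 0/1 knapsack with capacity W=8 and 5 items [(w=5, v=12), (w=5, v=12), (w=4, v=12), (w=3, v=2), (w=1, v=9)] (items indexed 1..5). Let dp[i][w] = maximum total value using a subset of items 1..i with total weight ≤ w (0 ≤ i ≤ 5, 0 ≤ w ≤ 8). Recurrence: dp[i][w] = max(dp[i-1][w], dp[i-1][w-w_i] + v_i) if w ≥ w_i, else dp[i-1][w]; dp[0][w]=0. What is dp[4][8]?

14

i\w   0   1   2   3   4   5   6   7   8
  0   0   0   0   0   0   0   0   0   0
  1   0   0   0   0   0  12  12  12  12
  2   0   0   0   0   0  12  12  12  12
  3   0   0   0   0  12  12  12  12  12
  4   0   0   0   2  12  12  12  14  14
  5   0   9   9   9  12  21  21  21  23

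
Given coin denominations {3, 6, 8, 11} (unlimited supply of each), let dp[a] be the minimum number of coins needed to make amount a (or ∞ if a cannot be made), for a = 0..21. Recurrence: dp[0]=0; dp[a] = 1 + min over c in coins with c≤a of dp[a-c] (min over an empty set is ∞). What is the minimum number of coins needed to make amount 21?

 a  0  1  2  3  4  5  6  7  8  9 10 11 12 13 14 15 16 17 18 19 20 21
dp  0  -  -  1  -  -  1  -  1  2  -  1  2  -  2  3  2  2  3  2  3  4
(- denotes ∞ / unreachable)

4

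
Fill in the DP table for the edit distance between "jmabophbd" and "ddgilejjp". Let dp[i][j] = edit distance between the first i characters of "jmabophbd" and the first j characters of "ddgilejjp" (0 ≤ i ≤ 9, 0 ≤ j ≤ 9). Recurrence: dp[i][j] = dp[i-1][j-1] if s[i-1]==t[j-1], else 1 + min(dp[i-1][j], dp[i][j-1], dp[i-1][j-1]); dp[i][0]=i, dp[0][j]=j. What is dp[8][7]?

8

   ''  d  d  g  i  l  e  j  j  p
''  0  1  2  3  4  5  6  7  8  9
 j  1  1  2  3  4  5  6  6  7  8
 m  2  2  2  3  4  5  6  7  7  8
 a  3  3  3  3  4  5  6  7  8  8
 b  4  4  4  4  4  5  6  7  8  9
 o  5  5  5  5  5  5  6  7  8  9
 p  6  6  6  6  6  6  6  7  8  8
 h  7  7  7  7  7  7  7  7  8  9
 b  8  8  8  8  8  8  8  8  8  9
 d  9  8  8  9  9  9  9  9  9  9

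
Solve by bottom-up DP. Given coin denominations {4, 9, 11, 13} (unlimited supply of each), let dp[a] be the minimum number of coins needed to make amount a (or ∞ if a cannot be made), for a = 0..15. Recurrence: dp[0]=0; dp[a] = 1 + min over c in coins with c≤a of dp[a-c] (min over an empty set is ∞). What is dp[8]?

 a  0  1  2  3  4  5  6  7  8  9 10 11 12 13 14 15
dp  0  -  -  -  1  -  -  -  2  1  -  1  3  1  -  2
(- denotes ∞ / unreachable)

2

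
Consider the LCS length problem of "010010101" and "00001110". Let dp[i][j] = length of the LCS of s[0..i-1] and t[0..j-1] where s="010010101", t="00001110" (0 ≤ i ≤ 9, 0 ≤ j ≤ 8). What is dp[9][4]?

4

   ''  0  0  0  0  1  1  1  0
''  0  0  0  0  0  0  0  0  0
 0  0  1  1  1  1  1  1  1  1
 1  0  1  1  1  1  2  2  2  2
 0  0  1  2  2  2  2  2  2  3
 0  0  1  2  3  3  3  3  3  3
 1  0  1  2  3  3  4  4  4  4
 0  0  1  2  3  4  4  4  4  5
 1  0  1  2  3  4  5  5  5  5
 0  0  1  2  3  4  5  5  5  6
 1  0  1  2  3  4  5  6  6  6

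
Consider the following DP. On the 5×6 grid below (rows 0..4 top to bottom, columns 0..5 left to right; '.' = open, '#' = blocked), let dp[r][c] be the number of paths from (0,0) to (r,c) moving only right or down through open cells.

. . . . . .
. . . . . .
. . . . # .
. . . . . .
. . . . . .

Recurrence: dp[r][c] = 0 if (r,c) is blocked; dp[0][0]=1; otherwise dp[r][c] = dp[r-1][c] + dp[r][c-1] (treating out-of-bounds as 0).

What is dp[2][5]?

6

r\c   0   1   2   3   4   5
  0   1   1   1   1   1   1
  1   1   2   3   4   5   6
  2   1   3   6  10   0   6
  3   1   4  10  20  20  26
  4   1   5  15  35  55  81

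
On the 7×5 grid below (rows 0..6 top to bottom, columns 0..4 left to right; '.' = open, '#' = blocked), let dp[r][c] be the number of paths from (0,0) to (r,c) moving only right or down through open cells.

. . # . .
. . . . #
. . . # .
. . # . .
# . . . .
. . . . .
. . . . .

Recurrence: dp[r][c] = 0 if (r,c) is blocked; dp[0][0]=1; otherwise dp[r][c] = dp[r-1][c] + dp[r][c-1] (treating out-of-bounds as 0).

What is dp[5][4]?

r\c   0   1   2   3   4
  0   1   1   0   0   0
  1   1   2   2   2   0
  2   1   3   5   0   0
  3   1   4   0   0   0
  4   0   4   4   4   4
  5   0   4   8  12  16
  6   0   4  12  24  40

16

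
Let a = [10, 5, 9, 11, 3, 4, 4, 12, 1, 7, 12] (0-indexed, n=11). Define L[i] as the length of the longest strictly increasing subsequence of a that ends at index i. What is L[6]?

   i    0    1    2    3    4    5    6    7    8    9   10
a[i]   10    5    9   11    3    4    4   12    1    7   12
L[i]    1    1    2    3    1    2    2    4    1    3    4

2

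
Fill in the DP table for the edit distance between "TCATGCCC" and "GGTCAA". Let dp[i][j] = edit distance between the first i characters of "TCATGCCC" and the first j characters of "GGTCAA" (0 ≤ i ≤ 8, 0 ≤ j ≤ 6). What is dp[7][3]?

   ''  G  G  T  C  A  A
''  0  1  2  3  4  5  6
 T  1  1  2  2  3  4  5
 C  2  2  2  3  2  3  4
 A  3  3  3  3  3  2  3
 T  4  4  4  3  4  3  3
 G  5  4  4  4  4  4  4
 C  6  5  5  5  4  5  5
 C  7  6  6  6  5  5  6
 C  8  7  7  7  6  6  6

6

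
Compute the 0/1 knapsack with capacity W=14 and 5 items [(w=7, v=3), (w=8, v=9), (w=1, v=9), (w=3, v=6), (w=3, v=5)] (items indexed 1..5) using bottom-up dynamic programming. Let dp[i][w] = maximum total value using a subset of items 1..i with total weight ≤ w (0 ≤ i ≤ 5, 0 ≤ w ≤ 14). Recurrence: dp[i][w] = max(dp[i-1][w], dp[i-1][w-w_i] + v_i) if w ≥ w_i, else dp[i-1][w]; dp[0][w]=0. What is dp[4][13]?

i\w   0   1   2   3   4   5   6   7   8   9  10  11  12  13  14
  0   0   0   0   0   0   0   0   0   0   0   0   0   0   0   0
  1   0   0   0   0   0   0   0   3   3   3   3   3   3   3   3
  2   0   0   0   0   0   0   0   3   9   9   9   9   9   9   9
  3   0   9   9   9   9   9   9   9  12  18  18  18  18  18  18
  4   0   9   9   9  15  15  15  15  15  18  18  18  24  24  24
  5   0   9   9   9  15  15  15  20  20  20  20  20  24  24  24

24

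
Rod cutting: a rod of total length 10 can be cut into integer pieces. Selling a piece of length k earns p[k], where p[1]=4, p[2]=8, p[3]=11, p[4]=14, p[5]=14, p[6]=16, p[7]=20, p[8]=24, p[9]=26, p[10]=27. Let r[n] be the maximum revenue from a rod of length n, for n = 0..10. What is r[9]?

36

   n    0    1    2    3    4    5    6    7    8    9   10
r[n]    0    4    8   12   16   20   24   28   32   36   40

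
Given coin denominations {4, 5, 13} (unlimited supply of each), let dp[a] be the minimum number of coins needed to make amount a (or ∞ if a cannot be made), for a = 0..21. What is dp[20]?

4

 a  0  1  2  3  4  5  6  7  8  9 10 11 12 13 14 15 16 17 18 19 20 21
dp  0  -  -  -  1  1  -  -  2  2  2  -  3  1  3  3  4  2  2  4  4  3
(- denotes ∞ / unreachable)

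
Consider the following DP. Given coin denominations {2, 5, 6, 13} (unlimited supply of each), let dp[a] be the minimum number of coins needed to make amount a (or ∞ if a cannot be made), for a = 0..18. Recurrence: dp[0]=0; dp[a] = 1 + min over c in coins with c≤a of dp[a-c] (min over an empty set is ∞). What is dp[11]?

2

 a  0  1  2  3  4  5  6  7  8  9 10 11 12 13 14 15 16 17 18
dp  0  -  1  -  2  1  1  2  2  3  2  2  2  1  3  2  3  3  2
(- denotes ∞ / unreachable)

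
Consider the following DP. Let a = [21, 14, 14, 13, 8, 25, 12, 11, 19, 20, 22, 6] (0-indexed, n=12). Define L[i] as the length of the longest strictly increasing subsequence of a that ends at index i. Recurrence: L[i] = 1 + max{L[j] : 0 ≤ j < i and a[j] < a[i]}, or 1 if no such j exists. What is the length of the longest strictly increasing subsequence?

   i    0    1    2    3    4    5    6    7    8    9   10   11
a[i]   21   14   14   13    8   25   12   11   19   20   22    6
L[i]    1    1    1    1    1    2    2    2    3    4    5    1

5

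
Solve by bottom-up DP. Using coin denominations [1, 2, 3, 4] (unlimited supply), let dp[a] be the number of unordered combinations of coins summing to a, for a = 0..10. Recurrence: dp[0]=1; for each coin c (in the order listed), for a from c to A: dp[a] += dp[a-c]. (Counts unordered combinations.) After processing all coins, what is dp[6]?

after  coin     0     1     2     3     4     5     6     7     8     9    10
          1     1     1     1     1     1     1     1     1     1     1     1
          2     1     1     2     2     3     3     4     4     5     5     6
          3     1     1     2     3     4     5     7     8    10    12    14
          4     1     1     2     3     5     6     9    11    15    18    23

9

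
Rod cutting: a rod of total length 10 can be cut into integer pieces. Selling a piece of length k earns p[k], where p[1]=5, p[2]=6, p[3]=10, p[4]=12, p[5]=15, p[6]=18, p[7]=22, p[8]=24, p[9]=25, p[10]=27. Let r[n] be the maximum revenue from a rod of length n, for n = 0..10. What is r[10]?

   n    0    1    2    3    4    5    6    7    8    9   10
r[n]    0    5   10   15   20   25   30   35   40   45   50

50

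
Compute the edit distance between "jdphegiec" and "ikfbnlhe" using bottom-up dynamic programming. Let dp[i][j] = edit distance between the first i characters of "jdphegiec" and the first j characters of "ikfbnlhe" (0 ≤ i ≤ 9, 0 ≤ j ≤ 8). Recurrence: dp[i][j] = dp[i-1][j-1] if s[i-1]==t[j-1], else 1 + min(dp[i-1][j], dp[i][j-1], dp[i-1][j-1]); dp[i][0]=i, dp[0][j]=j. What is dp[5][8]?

   ''  i  k  f  b  n  l  h  e
''  0  1  2  3  4  5  6  7  8
 j  1  1  2  3  4  5  6  7  8
 d  2  2  2  3  4  5  6  7  8
 p  3  3  3  3  4  5  6  7  8
 h  4  4  4  4  4  5  6  6  7
 e  5  5  5  5  5  5  6  7  6
 g  6  6  6  6  6  6  6  7  7
 i  7  6  7  7  7  7  7  7  8
 e  8  7  7  8  8  8  8  8  7
 c  9  8  8  8  9  9  9  9  8

6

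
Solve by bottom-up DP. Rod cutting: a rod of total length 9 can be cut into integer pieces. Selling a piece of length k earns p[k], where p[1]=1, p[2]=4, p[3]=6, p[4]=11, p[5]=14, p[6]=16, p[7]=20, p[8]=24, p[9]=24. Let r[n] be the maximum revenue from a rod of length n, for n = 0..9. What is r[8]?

24

   n    0    1    2    3    4    5    6    7    8    9
r[n]    0    1    4    6   11   14   16   20   24   25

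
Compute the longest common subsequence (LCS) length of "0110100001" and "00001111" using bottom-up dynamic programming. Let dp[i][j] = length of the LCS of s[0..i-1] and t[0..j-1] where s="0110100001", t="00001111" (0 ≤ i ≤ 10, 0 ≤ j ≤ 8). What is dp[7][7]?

4

   ''  0  0  0  0  1  1  1  1
''  0  0  0  0  0  0  0  0  0
 0  0  1  1  1  1  1  1  1  1
 1  0  1  1  1  1  2  2  2  2
 1  0  1  1  1  1  2  3  3  3
 0  0  1  2  2  2  2  3  3  3
 1  0  1  2  2  2  3  3  4  4
 0  0  1  2  3  3  3  3  4  4
 0  0  1  2  3  4  4  4  4  4
 0  0  1  2  3  4  4  4  4  4
 0  0  1  2  3  4  4  4  4  4
 1  0  1  2  3  4  5  5  5  5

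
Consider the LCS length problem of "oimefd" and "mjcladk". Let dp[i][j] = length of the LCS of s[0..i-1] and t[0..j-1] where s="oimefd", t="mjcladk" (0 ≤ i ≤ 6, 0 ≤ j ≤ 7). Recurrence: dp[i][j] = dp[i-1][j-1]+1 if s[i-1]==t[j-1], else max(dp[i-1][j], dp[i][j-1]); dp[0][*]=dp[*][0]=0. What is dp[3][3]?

   ''  m  j  c  l  a  d  k
''  0  0  0  0  0  0  0  0
 o  0  0  0  0  0  0  0  0
 i  0  0  0  0  0  0  0  0
 m  0  1  1  1  1  1  1  1
 e  0  1  1  1  1  1  1  1
 f  0  1  1  1  1  1  1  1
 d  0  1  1  1  1  1  2  2

1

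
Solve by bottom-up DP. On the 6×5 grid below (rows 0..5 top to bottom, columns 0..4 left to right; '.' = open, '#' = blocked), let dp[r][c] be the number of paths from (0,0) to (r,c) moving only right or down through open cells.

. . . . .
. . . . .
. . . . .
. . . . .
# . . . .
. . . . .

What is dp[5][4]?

121

r\c   0   1   2   3   4
  0   1   1   1   1   1
  1   1   2   3   4   5
  2   1   3   6  10  15
  3   1   4  10  20  35
  4   0   4  14  34  69
  5   0   4  18  52 121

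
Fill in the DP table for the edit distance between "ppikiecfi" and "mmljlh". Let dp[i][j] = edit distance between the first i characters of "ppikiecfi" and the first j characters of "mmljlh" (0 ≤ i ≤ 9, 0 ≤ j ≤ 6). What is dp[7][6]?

7

   ''  m  m  l  j  l  h
''  0  1  2  3  4  5  6
 p  1  1  2  3  4  5  6
 p  2  2  2  3  4  5  6
 i  3  3  3  3  4  5  6
 k  4  4  4  4  4  5  6
 i  5  5  5  5  5  5  6
 e  6  6  6  6  6  6  6
 c  7  7  7  7  7  7  7
 f  8  8  8  8  8  8  8
 i  9  9  9  9  9  9  9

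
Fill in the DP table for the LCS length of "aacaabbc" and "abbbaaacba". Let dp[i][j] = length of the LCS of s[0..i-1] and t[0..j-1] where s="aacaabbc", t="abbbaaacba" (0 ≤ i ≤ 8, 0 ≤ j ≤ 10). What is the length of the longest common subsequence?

5

   ''  a  b  b  b  a  a  a  c  b  a
''  0  0  0  0  0  0  0  0  0  0  0
 a  0  1  1  1  1  1  1  1  1  1  1
 a  0  1  1  1  1  2  2  2  2  2  2
 c  0  1  1  1  1  2  2  2  3  3  3
 a  0  1  1  1  1  2  3  3  3  3  4
 a  0  1  1  1  1  2  3  4  4  4  4
 b  0  1  2  2  2  2  3  4  4  5  5
 b  0  1  2  3  3  3  3  4  4  5  5
 c  0  1  2  3  3  3  3  4  5  5  5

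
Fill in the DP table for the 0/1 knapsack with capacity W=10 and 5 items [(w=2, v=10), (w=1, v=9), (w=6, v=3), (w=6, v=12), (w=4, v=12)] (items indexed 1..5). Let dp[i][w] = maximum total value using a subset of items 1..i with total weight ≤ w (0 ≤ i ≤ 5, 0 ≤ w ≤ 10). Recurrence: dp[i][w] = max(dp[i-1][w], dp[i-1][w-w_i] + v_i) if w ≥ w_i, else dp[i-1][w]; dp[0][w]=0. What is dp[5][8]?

i\w   0   1   2   3   4   5   6   7   8   9  10
  0   0   0   0   0   0   0   0   0   0   0   0
  1   0   0  10  10  10  10  10  10  10  10  10
  2   0   9  10  19  19  19  19  19  19  19  19
  3   0   9  10  19  19  19  19  19  19  22  22
  4   0   9  10  19  19  19  19  21  22  31  31
  5   0   9  10  19  19  21  22  31  31  31  31

31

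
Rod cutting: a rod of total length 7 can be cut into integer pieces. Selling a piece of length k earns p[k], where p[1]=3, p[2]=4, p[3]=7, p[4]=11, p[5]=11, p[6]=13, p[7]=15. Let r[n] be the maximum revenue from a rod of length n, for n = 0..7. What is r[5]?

15

   n    0    1    2    3    4    5    6    7
r[n]    0    3    6    9   12   15   18   21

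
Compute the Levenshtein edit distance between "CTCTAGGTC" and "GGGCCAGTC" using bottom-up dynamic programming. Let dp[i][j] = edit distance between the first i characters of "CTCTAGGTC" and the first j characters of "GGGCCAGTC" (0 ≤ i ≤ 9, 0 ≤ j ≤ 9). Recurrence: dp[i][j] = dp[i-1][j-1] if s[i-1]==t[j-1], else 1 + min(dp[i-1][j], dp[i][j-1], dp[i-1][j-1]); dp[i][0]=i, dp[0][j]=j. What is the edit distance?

   ''  G  G  G  C  C  A  G  T  C
''  0  1  2  3  4  5  6  7  8  9
 C  1  1  2  3  3  4  5  6  7  8
 T  2  2  2  3  4  4  5  6  6  7
 C  3  3  3  3  3  4  5  6  7  6
 T  4  4  4  4  4  4  5  6  6  7
 A  5  5  5  5  5  5  4  5  6  7
 G  6  5  5  5  6  6  5  4  5  6
 G  7  6  5  5  6  7  6  5  5  6
 T  8  7  6  6  6  7  7  6  5  6
 C  9  8  7  7  6  6  7  7  6  5

5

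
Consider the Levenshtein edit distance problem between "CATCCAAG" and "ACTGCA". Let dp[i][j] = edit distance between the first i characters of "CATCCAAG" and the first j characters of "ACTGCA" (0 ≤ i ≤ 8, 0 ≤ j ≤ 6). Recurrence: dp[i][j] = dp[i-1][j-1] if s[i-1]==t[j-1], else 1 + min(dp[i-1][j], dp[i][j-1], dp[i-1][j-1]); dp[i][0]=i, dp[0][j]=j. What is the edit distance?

   ''  A  C  T  G  C  A
''  0  1  2  3  4  5  6
 C  1  1  1  2  3  4  5
 A  2  1  2  2  3  4  4
 T  3  2  2  2  3  4  5
 C  4  3  2  3  3  3  4
 C  5  4  3  3  4  3  4
 A  6  5  4  4  4  4  3
 A  7  6  5  5  5  5  4
 G  8  7  6  6  5  6  5

5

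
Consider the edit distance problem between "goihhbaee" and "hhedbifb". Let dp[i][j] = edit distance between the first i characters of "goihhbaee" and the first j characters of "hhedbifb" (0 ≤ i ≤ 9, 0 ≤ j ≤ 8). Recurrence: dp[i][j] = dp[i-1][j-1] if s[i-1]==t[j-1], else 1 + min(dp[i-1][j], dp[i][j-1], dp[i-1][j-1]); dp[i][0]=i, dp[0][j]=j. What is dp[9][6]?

7

   ''  h  h  e  d  b  i  f  b
''  0  1  2  3  4  5  6  7  8
 g  1  1  2  3  4  5  6  7  8
 o  2  2  2  3  4  5  6  7  8
 i  3  3  3  3  4  5  5  6  7
 h  4  3  3  4  4  5  6  6  7
 h  5  4  3  4  5  5  6  7  7
 b  6  5  4  4  5  5  6  7  7
 a  7  6  5  5  5  6  6  7  8
 e  8  7  6  5  6  6  7  7  8
 e  9  8  7  6  6  7  7  8  8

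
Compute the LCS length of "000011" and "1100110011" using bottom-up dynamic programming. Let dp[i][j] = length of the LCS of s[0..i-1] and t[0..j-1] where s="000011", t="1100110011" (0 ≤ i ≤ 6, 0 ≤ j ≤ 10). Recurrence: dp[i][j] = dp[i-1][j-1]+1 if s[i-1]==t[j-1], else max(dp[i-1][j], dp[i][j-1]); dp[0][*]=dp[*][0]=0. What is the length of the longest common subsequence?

6

   ''  1  1  0  0  1  1  0  0  1  1
''  0  0  0  0  0  0  0  0  0  0  0
 0  0  0  0  1  1  1  1  1  1  1  1
 0  0  0  0  1  2  2  2  2  2  2  2
 0  0  0  0  1  2  2  2  3  3  3  3
 0  0  0  0  1  2  2  2  3  4  4  4
 1  0  1  1  1  2  3  3  3  4  5  5
 1  0  1  2  2  2  3  4  4  4  5  6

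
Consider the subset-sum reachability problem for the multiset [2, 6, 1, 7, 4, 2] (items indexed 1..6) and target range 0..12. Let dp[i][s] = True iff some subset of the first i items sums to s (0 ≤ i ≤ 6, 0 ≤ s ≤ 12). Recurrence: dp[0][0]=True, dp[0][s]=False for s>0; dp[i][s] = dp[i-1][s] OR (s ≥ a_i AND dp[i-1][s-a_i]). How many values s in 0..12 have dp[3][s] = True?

8

i\s   0   1   2   3   4   5   6   7   8   9  10  11  12
  0   T   F   F   F   F   F   F   F   F   F   F   F   F
  1   T   F   T   F   F   F   F   F   F   F   F   F   F
  2   T   F   T   F   F   F   T   F   T   F   F   F   F
  3   T   T   T   T   F   F   T   T   T   T   F   F   F
  4   T   T   T   T   F   F   T   T   T   T   T   F   F
  5   T   T   T   T   T   T   T   T   T   T   T   T   T
  6   T   T   T   T   T   T   T   T   T   T   T   T   T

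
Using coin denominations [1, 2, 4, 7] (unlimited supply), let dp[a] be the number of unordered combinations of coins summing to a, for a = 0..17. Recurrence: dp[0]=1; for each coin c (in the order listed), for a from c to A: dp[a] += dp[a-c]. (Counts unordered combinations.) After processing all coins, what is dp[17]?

39

after  coin     0     1     2     3     4     5     6     7     8     9    10    11    12    13    14    15    16    17
          1     1     1     1     1     1     1     1     1     1     1     1     1     1     1     1     1     1     1
          2     1     1     2     2     3     3     4     4     5     5     6     6     7     7     8     8     9     9
          4     1     1     2     2     4     4     6     6     9     9    12    12    16    16    20    20    25    25
          7     1     1     2     2     4     4     6     7    10    11    14    16    20    22    27    30    36    39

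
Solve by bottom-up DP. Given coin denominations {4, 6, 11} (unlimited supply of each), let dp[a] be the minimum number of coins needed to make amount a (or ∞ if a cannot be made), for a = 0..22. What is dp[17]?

2

 a  0  1  2  3  4  5  6  7  8  9 10 11 12 13 14 15 16 17 18 19 20 21 22
dp  0  -  -  -  1  -  1  -  2  -  2  1  2  -  3  2  3  2  3  3  4  3  2
(- denotes ∞ / unreachable)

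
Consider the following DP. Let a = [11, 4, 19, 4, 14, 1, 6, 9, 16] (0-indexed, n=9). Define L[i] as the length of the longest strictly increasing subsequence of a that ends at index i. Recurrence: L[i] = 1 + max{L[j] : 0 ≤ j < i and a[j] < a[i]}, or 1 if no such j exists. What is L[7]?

3

   i    0    1    2    3    4    5    6    7    8
a[i]   11    4   19    4   14    1    6    9   16
L[i]    1    1    2    1    2    1    2    3    4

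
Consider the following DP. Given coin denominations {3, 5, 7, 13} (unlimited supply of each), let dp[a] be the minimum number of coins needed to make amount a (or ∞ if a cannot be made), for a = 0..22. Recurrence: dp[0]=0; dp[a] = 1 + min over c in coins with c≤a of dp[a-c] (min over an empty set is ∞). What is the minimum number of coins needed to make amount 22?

 a  0  1  2  3  4  5  6  7  8  9 10 11 12 13 14 15 16 17 18 19 20 21 22
dp  0  -  -  1  -  1  2  1  2  3  2  3  2  1  2  3  2  3  2  3  2  3  4
(- denotes ∞ / unreachable)

4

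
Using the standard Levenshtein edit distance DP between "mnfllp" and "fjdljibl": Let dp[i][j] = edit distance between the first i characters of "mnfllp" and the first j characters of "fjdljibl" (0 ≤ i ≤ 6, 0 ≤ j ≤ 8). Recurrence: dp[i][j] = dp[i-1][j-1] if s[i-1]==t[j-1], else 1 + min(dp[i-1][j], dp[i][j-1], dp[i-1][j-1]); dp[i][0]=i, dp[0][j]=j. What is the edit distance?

   ''  f  j  d  l  j  i  b  l
''  0  1  2  3  4  5  6  7  8
 m  1  1  2  3  4  5  6  7  8
 n  2  2  2  3  4  5  6  7  8
 f  3  2  3  3  4  5  6  7  8
 l  4  3  3  4  3  4  5  6  7
 l  5  4  4  4  4  4  5  6  6
 p  6  5  5  5  5  5  5  6  7

7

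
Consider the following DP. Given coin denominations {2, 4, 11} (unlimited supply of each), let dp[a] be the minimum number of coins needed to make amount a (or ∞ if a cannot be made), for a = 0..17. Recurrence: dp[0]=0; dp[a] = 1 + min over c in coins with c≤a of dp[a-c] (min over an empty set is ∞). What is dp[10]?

 a  0  1  2  3  4  5  6  7  8  9 10 11 12 13 14 15 16 17
dp  0  -  1  -  1  -  2  -  2  -  3  1  3  2  4  2  4  3
(- denotes ∞ / unreachable)

3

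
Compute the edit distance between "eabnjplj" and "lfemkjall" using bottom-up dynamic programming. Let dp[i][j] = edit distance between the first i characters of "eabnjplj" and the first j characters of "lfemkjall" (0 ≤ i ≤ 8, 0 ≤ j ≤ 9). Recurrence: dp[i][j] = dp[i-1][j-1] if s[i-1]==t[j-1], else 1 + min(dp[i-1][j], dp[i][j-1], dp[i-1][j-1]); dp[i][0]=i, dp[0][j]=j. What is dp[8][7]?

8

   ''  l  f  e  m  k  j  a  l  l
''  0  1  2  3  4  5  6  7  8  9
 e  1  1  2  2  3  4  5  6  7  8
 a  2  2  2  3  3  4  5  5  6  7
 b  3  3  3  3  4  4  5  6  6  7
 n  4  4  4  4  4  5  5  6  7  7
 j  5  5  5  5  5  5  5  6  7  8
 p  6  6  6  6  6  6  6  6  7  8
 l  7  6  7  7  7  7  7  7  6  7
 j  8  7  7  8  8  8  7  8  7  7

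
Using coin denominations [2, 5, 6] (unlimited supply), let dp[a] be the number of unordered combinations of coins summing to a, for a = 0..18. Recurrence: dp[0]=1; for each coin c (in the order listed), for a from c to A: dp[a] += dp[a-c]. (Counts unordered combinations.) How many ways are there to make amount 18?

after  coin     0     1     2     3     4     5     6     7     8     9    10    11    12    13    14    15    16    17    18
          2     1     0     1     0     1     0     1     0     1     0     1     0     1     0     1     0     1     0     1
          5     1     0     1     0     1     1     1     1     1     1     2     1     2     1     2     2     2     2     2
          6     1     0     1     0     1     1     2     1     2     1     3     2     4     2     4     3     5     4     6

6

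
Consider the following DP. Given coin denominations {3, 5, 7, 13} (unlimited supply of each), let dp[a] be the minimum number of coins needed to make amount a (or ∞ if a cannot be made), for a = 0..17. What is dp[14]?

 a  0  1  2  3  4  5  6  7  8  9 10 11 12 13 14 15 16 17
dp  0  -  -  1  -  1  2  1  2  3  2  3  2  1  2  3  2  3
(- denotes ∞ / unreachable)

2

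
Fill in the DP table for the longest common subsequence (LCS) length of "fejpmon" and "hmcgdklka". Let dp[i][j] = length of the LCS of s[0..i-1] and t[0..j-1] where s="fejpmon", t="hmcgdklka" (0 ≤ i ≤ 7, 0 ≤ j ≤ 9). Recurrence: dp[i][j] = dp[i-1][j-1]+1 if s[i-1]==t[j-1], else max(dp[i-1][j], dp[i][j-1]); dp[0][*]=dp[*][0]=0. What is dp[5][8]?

   ''  h  m  c  g  d  k  l  k  a
''  0  0  0  0  0  0  0  0  0  0
 f  0  0  0  0  0  0  0  0  0  0
 e  0  0  0  0  0  0  0  0  0  0
 j  0  0  0  0  0  0  0  0  0  0
 p  0  0  0  0  0  0  0  0  0  0
 m  0  0  1  1  1  1  1  1  1  1
 o  0  0  1  1  1  1  1  1  1  1
 n  0  0  1  1  1  1  1  1  1  1

1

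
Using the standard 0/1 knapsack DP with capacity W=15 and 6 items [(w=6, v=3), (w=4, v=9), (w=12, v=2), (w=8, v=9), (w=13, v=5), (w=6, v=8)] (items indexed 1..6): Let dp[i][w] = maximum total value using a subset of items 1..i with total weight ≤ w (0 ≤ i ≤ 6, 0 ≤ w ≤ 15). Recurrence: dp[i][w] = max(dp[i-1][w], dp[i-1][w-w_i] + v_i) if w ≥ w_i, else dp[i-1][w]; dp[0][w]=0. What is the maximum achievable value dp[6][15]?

i\w   0   1   2   3   4   5   6   7   8   9  10  11  12  13  14  15
  0   0   0   0   0   0   0   0   0   0   0   0   0   0   0   0   0
  1   0   0   0   0   0   0   3   3   3   3   3   3   3   3   3   3
  2   0   0   0   0   9   9   9   9   9   9  12  12  12  12  12  12
  3   0   0   0   0   9   9   9   9   9   9  12  12  12  12  12  12
  4   0   0   0   0   9   9   9   9   9   9  12  12  18  18  18  18
  5   0   0   0   0   9   9   9   9   9   9  12  12  18  18  18  18
  6   0   0   0   0   9   9   9   9   9   9  17  17  18  18  18  18

18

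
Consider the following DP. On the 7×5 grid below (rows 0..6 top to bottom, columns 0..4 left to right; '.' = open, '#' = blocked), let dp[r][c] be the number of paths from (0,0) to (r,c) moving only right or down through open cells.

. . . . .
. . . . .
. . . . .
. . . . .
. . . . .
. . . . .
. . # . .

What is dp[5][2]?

21

r\c   0   1   2   3   4
  0   1   1   1   1   1
  1   1   2   3   4   5
  2   1   3   6  10  15
  3   1   4  10  20  35
  4   1   5  15  35  70
  5   1   6  21  56 126
  6   1   7   0  56 182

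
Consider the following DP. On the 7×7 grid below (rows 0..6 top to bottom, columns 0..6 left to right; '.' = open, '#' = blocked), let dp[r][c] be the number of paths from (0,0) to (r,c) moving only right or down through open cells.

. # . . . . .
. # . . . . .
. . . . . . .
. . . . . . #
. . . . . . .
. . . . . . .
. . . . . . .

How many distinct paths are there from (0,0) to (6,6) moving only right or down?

r\c   0   1   2   3   4   5   6
  0   1   0   0   0   0   0   0
  1   1   0   0   0   0   0   0
  2   1   1   1   1   1   1   1
  3   1   2   3   4   5   6   0
  4   1   3   6  10  15  21  21
  5   1   4  10  20  35  56  77
  6   1   5  15  35  70 126 203

203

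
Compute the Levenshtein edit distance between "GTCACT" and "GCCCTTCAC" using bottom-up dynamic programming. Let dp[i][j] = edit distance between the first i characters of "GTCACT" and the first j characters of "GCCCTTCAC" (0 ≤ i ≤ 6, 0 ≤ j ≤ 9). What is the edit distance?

   ''  G  C  C  C  T  T  C  A  C
''  0  1  2  3  4  5  6  7  8  9
 G  1  0  1  2  3  4  5  6  7  8
 T  2  1  1  2  3  3  4  5  6  7
 C  3  2  1  1  2  3  4  4  5  6
 A  4  3  2  2  2  3  4  5  4  5
 C  5  4  3  2  2  3  4  4  5  4
 T  6  5  4  3  3  2  3  4  5  5

5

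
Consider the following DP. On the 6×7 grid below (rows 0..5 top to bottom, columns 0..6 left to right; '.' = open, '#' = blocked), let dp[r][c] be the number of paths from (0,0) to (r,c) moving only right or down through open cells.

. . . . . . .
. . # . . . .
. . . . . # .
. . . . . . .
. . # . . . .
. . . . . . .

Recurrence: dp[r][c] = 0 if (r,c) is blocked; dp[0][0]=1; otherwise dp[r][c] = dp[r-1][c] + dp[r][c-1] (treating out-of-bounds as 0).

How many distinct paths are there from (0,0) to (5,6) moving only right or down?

r\c   0   1   2   3   4   5   6
  0   1   1   1   1   1   1   1
  1   1   2   0   1   2   3   4
  2   1   3   3   4   6   0   4
  3   1   4   7  11  17  17  21
  4   1   5   0  11  28  45  66
  5   1   6   6  17  45  90 156

156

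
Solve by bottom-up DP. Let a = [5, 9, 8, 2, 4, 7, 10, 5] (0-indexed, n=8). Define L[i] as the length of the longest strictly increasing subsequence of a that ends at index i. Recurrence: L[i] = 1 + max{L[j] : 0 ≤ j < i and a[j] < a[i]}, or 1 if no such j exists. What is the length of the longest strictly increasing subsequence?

4

   i    0    1    2    3    4    5    6    7
a[i]    5    9    8    2    4    7   10    5
L[i]    1    2    2    1    2    3    4    3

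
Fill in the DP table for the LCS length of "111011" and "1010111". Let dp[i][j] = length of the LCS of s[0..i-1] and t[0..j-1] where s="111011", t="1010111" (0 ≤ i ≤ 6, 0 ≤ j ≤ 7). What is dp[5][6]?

4

   ''  1  0  1  0  1  1  1
''  0  0  0  0  0  0  0  0
 1  0  1  1  1  1  1  1  1
 1  0  1  1  2  2  2  2  2
 1  0  1  1  2  2  3  3  3
 0  0  1  2  2  3  3  3  3
 1  0  1  2  3  3  4  4  4
 1  0  1  2  3  3  4  5  5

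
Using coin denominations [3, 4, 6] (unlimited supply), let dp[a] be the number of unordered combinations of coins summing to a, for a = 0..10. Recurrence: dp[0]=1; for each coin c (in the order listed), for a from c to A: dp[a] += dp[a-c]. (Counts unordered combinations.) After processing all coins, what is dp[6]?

after  coin     0     1     2     3     4     5     6     7     8     9    10
          3     1     0     0     1     0     0     1     0     0     1     0
          4     1     0     0     1     1     0     1     1     1     1     1
          6     1     0     0     1     1     0     2     1     1     2     2

2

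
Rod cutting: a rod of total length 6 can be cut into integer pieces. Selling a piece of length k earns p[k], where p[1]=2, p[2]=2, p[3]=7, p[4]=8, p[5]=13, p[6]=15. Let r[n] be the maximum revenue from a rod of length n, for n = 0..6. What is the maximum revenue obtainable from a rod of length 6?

   n    0    1    2    3    4    5    6
r[n]    0    2    4    7    9   13   15

15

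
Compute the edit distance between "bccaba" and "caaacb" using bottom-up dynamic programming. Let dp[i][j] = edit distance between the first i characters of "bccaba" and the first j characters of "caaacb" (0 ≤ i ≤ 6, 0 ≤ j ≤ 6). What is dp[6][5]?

4

   ''  c  a  a  a  c  b
''  0  1  2  3  4  5  6
 b  1  1  2  3  4  5  5
 c  2  1  2  3  4  4  5
 c  3  2  2  3  4  4  5
 a  4  3  2  2  3  4  5
 b  5  4  3  3  3  4  4
 a  6  5  4  3  3  4  5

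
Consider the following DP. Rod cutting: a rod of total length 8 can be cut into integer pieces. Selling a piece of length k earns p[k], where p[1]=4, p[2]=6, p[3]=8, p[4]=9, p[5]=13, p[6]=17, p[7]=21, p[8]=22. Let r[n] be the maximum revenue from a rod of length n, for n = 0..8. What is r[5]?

20

   n    0    1    2    3    4    5    6    7    8
r[n]    0    4    8   12   16   20   24   28   32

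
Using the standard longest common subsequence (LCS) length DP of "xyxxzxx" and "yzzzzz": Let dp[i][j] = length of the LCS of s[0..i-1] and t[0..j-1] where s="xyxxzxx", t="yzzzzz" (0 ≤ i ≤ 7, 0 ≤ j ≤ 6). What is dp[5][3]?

2

   ''  y  z  z  z  z  z
''  0  0  0  0  0  0  0
 x  0  0  0  0  0  0  0
 y  0  1  1  1  1  1  1
 x  0  1  1  1  1  1  1
 x  0  1  1  1  1  1  1
 z  0  1  2  2  2  2  2
 x  0  1  2  2  2  2  2
 x  0  1  2  2  2  2  2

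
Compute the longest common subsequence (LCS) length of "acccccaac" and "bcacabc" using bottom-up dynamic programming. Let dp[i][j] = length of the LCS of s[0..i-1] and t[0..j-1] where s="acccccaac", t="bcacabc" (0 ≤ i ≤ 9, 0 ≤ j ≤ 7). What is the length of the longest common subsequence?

   ''  b  c  a  c  a  b  c
''  0  0  0  0  0  0  0  0
 a  0  0  0  1  1  1  1  1
 c  0  0  1  1  2  2  2  2
 c  0  0  1  1  2  2  2  3
 c  0  0  1  1  2  2  2  3
 c  0  0  1  1  2  2  2  3
 c  0  0  1  1  2  2  2  3
 a  0  0  1  2  2  3  3  3
 a  0  0  1  2  2  3  3  3
 c  0  0  1  2  3  3  3  4

4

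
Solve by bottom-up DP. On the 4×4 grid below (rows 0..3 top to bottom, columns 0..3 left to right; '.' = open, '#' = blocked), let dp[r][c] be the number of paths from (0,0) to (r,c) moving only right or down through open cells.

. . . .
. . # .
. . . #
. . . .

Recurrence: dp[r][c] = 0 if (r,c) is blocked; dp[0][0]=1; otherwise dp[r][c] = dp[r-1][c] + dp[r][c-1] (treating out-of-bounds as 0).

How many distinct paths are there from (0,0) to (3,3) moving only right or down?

r\c   0   1   2   3
  0   1   1   1   1
  1   1   2   0   1
  2   1   3   3   0
  3   1   4   7   7

7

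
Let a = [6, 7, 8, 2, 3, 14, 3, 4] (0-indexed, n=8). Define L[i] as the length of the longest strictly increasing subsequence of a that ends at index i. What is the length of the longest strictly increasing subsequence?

   i    0    1    2    3    4    5    6    7
a[i]    6    7    8    2    3   14    3    4
L[i]    1    2    3    1    2    4    2    3

4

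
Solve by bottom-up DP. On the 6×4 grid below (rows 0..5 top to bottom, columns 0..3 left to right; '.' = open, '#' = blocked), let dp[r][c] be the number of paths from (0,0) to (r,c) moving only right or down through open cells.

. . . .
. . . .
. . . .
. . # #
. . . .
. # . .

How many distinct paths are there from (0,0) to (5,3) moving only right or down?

r\c   0   1   2   3
  0   1   1   1   1
  1   1   2   3   4
  2   1   3   6  10
  3   1   4   0   0
  4   1   5   5   5
  5   1   0   5  10

10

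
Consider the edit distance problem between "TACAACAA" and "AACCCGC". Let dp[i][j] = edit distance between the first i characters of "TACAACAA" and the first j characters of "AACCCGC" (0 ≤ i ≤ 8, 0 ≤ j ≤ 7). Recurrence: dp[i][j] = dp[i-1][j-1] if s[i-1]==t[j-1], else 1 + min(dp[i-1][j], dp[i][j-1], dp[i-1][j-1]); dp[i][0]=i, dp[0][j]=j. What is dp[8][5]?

5

   ''  A  A  C  C  C  G  C
''  0  1  2  3  4  5  6  7
 T  1  1  2  3  4  5  6  7
 A  2  1  1  2  3  4  5  6
 C  3  2  2  1  2  3  4  5
 A  4  3  2  2  2  3  4  5
 A  5  4  3  3  3  3  4  5
 C  6  5  4  3  3  3  4  4
 A  7  6  5  4  4  4  4  5
 A  8  7  6  5  5  5  5  5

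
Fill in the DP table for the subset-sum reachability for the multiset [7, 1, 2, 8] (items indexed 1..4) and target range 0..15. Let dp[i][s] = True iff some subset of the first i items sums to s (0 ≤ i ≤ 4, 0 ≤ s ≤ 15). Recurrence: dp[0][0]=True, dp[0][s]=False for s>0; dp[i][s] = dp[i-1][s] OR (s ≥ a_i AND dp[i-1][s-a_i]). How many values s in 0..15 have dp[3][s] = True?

i\s   0   1   2   3   4   5   6   7   8   9  10  11  12  13  14  15
  0   T   F   F   F   F   F   F   F   F   F   F   F   F   F   F   F
  1   T   F   F   F   F   F   F   T   F   F   F   F   F   F   F   F
  2   T   T   F   F   F   F   F   T   T   F   F   F   F   F   F   F
  3   T   T   T   T   F   F   F   T   T   T   T   F   F   F   F   F
  4   T   T   T   T   F   F   F   T   T   T   T   T   F   F   F   T

8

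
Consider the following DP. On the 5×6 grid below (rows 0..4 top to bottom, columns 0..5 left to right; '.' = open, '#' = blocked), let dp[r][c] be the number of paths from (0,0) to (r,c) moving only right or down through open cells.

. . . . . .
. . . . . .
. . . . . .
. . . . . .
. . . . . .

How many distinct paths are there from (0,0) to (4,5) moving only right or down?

126

r\c   0   1   2   3   4   5
  0   1   1   1   1   1   1
  1   1   2   3   4   5   6
  2   1   3   6  10  15  21
  3   1   4  10  20  35  56
  4   1   5  15  35  70 126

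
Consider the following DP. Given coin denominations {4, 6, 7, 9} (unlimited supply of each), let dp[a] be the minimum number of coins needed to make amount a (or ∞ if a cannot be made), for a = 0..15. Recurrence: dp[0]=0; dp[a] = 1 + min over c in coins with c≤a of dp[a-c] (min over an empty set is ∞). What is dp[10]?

2

 a  0  1  2  3  4  5  6  7  8  9 10 11 12 13 14 15
dp  0  -  -  -  1  -  1  1  2  1  2  2  2  2  2  2
(- denotes ∞ / unreachable)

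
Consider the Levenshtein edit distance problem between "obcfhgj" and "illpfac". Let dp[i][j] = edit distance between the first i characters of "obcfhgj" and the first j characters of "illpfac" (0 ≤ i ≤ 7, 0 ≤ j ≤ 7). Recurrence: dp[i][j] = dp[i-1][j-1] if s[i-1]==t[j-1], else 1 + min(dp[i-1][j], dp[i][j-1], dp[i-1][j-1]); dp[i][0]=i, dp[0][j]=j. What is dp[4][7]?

   ''  i  l  l  p  f  a  c
''  0  1  2  3  4  5  6  7
 o  1  1  2  3  4  5  6  7
 b  2  2  2  3  4  5  6  7
 c  3  3  3  3  4  5  6  6
 f  4  4  4  4  4  4  5  6
 h  5  5  5  5  5  5  5  6
 g  6  6  6  6  6  6  6  6
 j  7  7  7  7  7  7  7  7

6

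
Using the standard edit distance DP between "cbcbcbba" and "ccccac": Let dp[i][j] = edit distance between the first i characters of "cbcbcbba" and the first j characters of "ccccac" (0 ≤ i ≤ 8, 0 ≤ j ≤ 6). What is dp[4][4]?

   ''  c  c  c  c  a  c
''  0  1  2  3  4  5  6
 c  1  0  1  2  3  4  5
 b  2  1  1  2  3  4  5
 c  3  2  1  1  2  3  4
 b  4  3  2  2  2  3  4
 c  5  4  3  2  2  3  3
 b  6  5  4  3  3  3  4
 b  7  6  5  4  4  4  4
 a  8  7  6  5  5  4  5

2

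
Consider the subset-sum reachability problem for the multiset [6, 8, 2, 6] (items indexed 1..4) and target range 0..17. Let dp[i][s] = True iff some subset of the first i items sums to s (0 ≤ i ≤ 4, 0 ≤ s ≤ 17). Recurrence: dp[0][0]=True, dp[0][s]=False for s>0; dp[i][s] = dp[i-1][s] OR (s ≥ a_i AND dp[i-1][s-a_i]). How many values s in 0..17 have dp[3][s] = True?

i\s   0   1   2   3   4   5   6   7   8   9  10  11  12  13  14  15  16  17
  0   T   F   F   F   F   F   F   F   F   F   F   F   F   F   F   F   F   F
  1   T   F   F   F   F   F   T   F   F   F   F   F   F   F   F   F   F   F
  2   T   F   F   F   F   F   T   F   T   F   F   F   F   F   T   F   F   F
  3   T   F   T   F   F   F   T   F   T   F   T   F   F   F   T   F   T   F
  4   T   F   T   F   F   F   T   F   T   F   T   F   T   F   T   F   T   F

7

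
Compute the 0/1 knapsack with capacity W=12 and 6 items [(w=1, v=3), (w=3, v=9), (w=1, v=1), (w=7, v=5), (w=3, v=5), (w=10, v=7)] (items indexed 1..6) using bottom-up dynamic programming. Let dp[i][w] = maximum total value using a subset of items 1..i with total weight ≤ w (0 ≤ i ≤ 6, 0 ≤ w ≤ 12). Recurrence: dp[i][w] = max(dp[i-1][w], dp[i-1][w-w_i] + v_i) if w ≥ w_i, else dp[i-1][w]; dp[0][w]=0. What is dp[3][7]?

i\w   0   1   2   3   4   5   6   7   8   9  10  11  12
  0   0   0   0   0   0   0   0   0   0   0   0   0   0
  1   0   3   3   3   3   3   3   3   3   3   3   3   3
  2   0   3   3   9  12  12  12  12  12  12  12  12  12
  3   0   3   4   9  12  13  13  13  13  13  13  13  13
  4   0   3   4   9  12  13  13  13  13  13  14  17  18
  5   0   3   4   9  12  13  14  17  18  18  18  18  18
  6   0   3   4   9  12  13  14  17  18  18  18  18  18

13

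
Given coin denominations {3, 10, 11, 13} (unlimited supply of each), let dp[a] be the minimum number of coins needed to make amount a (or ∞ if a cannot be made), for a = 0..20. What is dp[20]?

 a  0  1  2  3  4  5  6  7  8  9 10 11 12 13 14 15 16 17 18 19 20
dp  0  -  -  1  -  -  2  -  -  3  1  1  4  1  2  5  2  3  6  3  2
(- denotes ∞ / unreachable)

2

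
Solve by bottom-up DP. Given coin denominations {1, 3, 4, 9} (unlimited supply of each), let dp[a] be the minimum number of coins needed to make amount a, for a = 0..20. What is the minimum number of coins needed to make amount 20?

4

 a  0  1  2  3  4  5  6  7  8  9 10 11 12 13 14 15 16 17 18 19 20
dp  0  1  2  1  1  2  2  2  2  1  2  3  2  2  3  3  3  3  2  3  4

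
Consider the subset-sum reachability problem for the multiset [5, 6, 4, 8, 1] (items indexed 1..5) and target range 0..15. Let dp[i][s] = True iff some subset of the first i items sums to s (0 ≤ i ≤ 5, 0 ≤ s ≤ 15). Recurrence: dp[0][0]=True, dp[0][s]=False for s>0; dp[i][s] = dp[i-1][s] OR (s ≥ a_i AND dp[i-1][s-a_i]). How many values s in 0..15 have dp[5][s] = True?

i\s   0   1   2   3   4   5   6   7   8   9  10  11  12  13  14  15
  0   T   F   F   F   F   F   F   F   F   F   F   F   F   F   F   F
  1   T   F   F   F   F   T   F   F   F   F   F   F   F   F   F   F
  2   T   F   F   F   F   T   T   F   F   F   F   T   F   F   F   F
  3   T   F   F   F   T   T   T   F   F   T   T   T   F   F   F   T
  4   T   F   F   F   T   T   T   F   T   T   T   T   T   T   T   T
  5   T   T   F   F   T   T   T   T   T   T   T   T   T   T   T   T

14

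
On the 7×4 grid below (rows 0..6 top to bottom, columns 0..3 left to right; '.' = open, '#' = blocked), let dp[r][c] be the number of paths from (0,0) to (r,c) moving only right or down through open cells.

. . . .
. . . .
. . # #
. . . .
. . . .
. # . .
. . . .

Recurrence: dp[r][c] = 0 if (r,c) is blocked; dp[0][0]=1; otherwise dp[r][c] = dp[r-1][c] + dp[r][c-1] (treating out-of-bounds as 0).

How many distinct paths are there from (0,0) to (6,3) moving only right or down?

32

r\c   0   1   2   3
  0   1   1   1   1
  1   1   2   3   4
  2   1   3   0   0
  3   1   4   4   4
  4   1   5   9  13
  5   1   0   9  22
  6   1   1  10  32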